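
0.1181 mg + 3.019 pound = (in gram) 1369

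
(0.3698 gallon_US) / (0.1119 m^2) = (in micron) 1.251e+04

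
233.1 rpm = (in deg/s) 1399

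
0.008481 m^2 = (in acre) 2.096e-06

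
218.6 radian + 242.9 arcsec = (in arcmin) 7.515e+05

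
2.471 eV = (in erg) 3.959e-12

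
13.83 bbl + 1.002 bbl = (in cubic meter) 2.358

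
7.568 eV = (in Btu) 1.149e-21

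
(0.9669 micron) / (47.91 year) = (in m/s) 6.4e-16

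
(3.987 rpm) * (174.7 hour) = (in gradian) 1.672e+07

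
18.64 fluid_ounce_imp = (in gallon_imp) 0.1165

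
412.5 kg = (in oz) 1.455e+04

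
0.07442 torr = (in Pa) 9.922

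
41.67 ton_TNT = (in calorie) 4.167e+10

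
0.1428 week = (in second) 8.637e+04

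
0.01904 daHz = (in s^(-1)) 0.1904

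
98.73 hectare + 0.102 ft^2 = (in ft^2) 1.063e+07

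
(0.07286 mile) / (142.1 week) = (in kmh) 4.912e-06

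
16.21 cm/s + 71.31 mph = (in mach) 0.0941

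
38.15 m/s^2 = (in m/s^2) 38.15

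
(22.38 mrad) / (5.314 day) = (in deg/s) 2.793e-06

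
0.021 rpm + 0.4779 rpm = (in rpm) 0.4989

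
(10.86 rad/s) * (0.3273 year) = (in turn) 1.784e+07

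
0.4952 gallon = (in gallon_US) 0.4952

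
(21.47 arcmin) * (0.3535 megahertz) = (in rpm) 2.108e+04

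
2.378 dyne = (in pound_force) 5.346e-06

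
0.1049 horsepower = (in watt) 78.22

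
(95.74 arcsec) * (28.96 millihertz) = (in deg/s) 0.0007702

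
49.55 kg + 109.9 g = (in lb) 109.5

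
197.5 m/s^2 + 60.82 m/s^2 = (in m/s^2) 258.3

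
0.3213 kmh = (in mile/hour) 0.1996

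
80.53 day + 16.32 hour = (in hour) 1949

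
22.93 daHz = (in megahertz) 0.0002293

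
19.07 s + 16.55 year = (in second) 5.219e+08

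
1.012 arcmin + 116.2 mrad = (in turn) 0.01854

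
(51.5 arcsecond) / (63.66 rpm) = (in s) 3.745e-05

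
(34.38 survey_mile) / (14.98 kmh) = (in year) 0.0004216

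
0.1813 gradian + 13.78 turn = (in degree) 4961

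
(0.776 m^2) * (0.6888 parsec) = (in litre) 1.649e+19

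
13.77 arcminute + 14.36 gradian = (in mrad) 229.6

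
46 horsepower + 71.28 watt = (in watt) 3.437e+04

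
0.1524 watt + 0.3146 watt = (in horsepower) 0.0006263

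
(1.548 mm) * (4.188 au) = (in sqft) 1.044e+10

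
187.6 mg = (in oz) 0.006617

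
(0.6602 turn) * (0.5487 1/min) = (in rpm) 0.3623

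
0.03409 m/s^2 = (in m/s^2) 0.03409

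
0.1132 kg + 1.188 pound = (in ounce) 23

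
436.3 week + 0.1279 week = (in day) 3055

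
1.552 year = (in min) 8.157e+05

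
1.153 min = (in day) 0.0008007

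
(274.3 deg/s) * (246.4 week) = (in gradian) 4.542e+10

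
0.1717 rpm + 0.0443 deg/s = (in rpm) 0.1791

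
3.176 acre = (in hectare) 1.285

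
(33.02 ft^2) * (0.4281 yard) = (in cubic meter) 1.201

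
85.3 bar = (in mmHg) 6.398e+04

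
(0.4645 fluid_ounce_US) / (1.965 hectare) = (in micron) 0.0006991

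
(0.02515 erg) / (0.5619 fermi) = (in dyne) 4.476e+11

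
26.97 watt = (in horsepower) 0.03617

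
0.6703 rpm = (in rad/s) 0.07019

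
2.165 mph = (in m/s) 0.9678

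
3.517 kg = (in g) 3517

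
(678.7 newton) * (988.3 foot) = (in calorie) 4.886e+04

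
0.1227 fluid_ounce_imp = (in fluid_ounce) 0.1179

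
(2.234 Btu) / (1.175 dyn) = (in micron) 2.006e+14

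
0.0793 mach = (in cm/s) 2700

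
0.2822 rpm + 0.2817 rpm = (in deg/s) 3.383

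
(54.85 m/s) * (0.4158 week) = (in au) 9.22e-05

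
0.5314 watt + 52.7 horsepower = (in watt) 3.93e+04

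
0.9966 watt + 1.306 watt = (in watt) 2.303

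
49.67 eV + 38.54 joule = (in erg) 3.854e+08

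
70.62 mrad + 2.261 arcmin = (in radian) 0.07128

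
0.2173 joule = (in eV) 1.356e+18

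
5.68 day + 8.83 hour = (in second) 5.225e+05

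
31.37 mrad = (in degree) 1.797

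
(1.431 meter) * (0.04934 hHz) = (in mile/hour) 15.79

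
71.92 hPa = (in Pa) 7192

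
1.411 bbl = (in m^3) 0.2243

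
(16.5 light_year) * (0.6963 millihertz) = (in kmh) 3.913e+14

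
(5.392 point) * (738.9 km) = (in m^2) 1406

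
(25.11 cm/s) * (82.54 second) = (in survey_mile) 0.01288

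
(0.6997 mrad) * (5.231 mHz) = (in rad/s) 3.66e-06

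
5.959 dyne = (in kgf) 6.076e-06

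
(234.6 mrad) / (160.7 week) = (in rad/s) 2.414e-09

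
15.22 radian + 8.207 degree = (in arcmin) 5.281e+04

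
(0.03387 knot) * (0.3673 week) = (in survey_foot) 1.27e+04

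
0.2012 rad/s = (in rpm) 1.921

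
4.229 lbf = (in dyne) 1.881e+06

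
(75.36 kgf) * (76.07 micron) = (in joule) 0.05622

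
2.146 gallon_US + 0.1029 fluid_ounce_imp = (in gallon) 2.147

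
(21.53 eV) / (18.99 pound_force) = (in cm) 4.084e-18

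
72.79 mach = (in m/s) 2.478e+04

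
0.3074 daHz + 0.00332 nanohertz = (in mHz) 3074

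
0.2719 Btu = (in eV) 1.79e+21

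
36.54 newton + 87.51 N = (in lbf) 27.89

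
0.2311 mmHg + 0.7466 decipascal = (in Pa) 30.89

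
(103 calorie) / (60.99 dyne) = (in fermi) 7.066e+20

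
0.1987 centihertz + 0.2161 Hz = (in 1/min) 13.09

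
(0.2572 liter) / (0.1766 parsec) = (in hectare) 4.72e-24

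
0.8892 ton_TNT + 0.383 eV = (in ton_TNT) 0.8892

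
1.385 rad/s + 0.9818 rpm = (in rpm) 14.21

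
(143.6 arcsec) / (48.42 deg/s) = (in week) 1.362e-09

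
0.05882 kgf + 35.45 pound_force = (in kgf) 16.14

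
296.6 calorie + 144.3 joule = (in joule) 1385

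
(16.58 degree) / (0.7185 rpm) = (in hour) 0.001068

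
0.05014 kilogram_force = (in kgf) 0.05014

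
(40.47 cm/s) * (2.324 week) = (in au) 3.802e-06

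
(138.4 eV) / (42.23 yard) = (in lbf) 1.291e-19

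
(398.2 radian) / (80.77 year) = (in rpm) 1.493e-06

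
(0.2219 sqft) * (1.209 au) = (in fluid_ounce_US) 1.261e+14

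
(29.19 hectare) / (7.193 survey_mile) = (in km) 0.02522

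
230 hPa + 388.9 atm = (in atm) 389.1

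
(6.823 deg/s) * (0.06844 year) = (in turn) 4.091e+04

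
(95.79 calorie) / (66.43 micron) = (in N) 6.033e+06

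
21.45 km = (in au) 1.434e-07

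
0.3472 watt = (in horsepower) 0.0004656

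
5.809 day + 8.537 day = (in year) 0.0393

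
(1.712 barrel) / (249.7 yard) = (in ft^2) 0.01283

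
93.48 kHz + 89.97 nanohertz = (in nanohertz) 9.348e+13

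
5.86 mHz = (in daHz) 0.000586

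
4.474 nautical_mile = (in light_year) 8.758e-13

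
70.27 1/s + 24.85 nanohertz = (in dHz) 702.7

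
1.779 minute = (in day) 0.001235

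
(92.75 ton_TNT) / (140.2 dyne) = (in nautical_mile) 1.495e+11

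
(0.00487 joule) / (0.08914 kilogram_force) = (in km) 5.571e-06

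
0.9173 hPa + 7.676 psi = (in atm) 0.5232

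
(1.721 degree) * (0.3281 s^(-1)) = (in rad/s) 0.009855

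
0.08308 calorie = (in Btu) 0.0003295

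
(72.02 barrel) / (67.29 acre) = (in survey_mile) 2.613e-08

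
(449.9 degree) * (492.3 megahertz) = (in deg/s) 2.215e+11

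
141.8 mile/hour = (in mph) 141.8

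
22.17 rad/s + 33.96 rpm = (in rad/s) 25.73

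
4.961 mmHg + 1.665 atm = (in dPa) 1.694e+06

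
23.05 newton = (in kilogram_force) 2.35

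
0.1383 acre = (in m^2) 559.7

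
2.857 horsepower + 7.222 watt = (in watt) 2138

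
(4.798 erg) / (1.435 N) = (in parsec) 1.084e-23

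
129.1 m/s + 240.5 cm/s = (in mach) 0.3862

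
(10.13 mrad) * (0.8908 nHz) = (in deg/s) 5.17e-10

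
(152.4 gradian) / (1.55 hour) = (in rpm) 0.004097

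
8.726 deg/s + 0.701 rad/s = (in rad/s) 0.8533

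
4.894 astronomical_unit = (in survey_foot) 2.402e+12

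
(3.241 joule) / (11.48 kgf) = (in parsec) 9.33e-19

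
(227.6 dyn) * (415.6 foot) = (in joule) 0.2883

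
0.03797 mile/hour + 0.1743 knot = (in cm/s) 10.66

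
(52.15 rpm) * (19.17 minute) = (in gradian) 3.999e+05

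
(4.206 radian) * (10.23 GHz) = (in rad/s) 4.303e+10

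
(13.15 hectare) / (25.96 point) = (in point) 4.07e+10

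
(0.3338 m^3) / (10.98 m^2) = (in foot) 0.09974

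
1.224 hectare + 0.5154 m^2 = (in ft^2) 1.318e+05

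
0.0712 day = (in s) 6152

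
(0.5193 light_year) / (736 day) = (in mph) 1.728e+08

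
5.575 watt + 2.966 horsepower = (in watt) 2217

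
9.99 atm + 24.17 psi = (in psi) 171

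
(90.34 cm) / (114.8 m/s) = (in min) 0.0001312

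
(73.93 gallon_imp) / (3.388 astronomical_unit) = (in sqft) 7.138e-12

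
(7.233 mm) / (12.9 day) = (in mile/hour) 1.452e-08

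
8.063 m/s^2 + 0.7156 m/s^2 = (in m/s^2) 8.779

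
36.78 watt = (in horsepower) 0.04932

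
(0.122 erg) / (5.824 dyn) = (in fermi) 2.095e+11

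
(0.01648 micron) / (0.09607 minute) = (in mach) 8.397e-12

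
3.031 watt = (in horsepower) 0.004065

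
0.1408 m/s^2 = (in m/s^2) 0.1408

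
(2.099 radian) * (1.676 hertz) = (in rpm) 33.59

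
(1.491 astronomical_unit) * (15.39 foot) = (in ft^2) 1.126e+13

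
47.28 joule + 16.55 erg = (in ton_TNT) 1.13e-08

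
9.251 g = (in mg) 9251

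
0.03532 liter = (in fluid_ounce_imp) 1.243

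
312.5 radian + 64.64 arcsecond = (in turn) 49.74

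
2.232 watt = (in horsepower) 0.002993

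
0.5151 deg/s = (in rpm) 0.08585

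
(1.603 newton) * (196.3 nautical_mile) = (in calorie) 1.393e+05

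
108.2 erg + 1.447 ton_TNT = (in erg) 6.054e+16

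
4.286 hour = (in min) 257.2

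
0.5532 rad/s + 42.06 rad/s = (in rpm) 406.9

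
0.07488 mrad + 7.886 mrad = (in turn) 0.001267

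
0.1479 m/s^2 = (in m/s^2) 0.1479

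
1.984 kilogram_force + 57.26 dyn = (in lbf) 4.374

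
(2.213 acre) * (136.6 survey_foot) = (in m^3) 3.729e+05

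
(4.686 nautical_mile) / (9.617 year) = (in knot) 5.562e-05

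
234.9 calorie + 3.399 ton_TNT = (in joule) 1.422e+10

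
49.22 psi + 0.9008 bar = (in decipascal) 4.294e+06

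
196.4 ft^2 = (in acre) 0.004509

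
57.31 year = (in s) 1.807e+09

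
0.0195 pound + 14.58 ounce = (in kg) 0.4222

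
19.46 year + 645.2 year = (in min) 3.493e+08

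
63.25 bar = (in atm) 62.42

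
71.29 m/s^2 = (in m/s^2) 71.29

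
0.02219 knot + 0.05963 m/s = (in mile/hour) 0.1589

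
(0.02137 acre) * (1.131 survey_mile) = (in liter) 1.574e+08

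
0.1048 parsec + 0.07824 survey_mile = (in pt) 9.167e+18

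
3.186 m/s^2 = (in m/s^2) 3.186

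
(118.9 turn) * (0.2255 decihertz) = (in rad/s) 16.85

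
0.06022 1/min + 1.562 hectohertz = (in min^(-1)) 9372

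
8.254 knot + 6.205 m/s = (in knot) 20.32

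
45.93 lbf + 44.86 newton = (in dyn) 2.492e+07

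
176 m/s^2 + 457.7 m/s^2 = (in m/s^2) 633.7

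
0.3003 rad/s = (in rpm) 2.868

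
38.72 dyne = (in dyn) 38.72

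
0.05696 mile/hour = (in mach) 7.478e-05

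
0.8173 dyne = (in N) 8.173e-06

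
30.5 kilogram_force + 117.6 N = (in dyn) 4.167e+07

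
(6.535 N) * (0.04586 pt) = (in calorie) 2.527e-05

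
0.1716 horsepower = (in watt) 128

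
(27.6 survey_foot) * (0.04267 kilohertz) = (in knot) 697.8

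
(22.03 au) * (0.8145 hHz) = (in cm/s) 2.684e+16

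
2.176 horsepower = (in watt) 1623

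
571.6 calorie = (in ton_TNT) 5.716e-07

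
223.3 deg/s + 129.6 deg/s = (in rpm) 58.82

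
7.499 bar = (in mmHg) 5625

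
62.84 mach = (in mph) 4.786e+04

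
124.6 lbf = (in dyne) 5.542e+07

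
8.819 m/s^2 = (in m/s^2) 8.819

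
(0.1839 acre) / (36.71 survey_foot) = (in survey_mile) 0.04133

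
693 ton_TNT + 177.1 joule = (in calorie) 6.93e+11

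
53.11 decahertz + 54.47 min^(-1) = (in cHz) 5.32e+04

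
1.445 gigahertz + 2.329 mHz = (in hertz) 1.445e+09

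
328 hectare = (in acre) 810.5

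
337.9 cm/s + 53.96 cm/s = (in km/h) 14.11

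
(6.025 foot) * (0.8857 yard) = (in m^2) 1.487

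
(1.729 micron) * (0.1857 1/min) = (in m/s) 5.351e-09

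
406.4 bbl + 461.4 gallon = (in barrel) 417.4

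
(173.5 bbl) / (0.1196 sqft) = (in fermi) 2.483e+18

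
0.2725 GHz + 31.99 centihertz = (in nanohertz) 2.725e+17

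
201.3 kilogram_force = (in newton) 1974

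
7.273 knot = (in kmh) 13.47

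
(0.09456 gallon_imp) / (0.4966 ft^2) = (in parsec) 3.02e-19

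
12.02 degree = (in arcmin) 721.2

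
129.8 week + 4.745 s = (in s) 7.85e+07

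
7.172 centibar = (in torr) 53.79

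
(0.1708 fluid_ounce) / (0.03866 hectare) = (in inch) 5.144e-07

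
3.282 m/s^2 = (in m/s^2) 3.282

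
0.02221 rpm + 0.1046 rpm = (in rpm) 0.1268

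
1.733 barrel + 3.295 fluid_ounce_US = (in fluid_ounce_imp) 9701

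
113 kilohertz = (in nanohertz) 1.13e+14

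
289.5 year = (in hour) 2.536e+06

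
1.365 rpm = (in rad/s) 0.1429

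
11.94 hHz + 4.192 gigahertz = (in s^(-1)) 4.192e+09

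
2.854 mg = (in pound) 6.292e-06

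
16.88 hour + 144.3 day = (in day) 145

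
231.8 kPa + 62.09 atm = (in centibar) 6523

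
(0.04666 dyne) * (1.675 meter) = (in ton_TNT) 1.868e-16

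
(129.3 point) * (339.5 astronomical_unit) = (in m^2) 2.317e+12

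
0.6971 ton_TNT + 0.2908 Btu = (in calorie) 6.971e+08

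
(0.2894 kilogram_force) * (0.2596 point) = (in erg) 2599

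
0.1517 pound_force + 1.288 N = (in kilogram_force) 0.2001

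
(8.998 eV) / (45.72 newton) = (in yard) 3.448e-20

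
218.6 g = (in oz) 7.711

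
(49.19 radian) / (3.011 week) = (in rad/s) 2.701e-05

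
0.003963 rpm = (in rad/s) 0.000415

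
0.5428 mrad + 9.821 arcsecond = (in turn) 9.397e-05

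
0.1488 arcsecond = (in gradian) 4.593e-05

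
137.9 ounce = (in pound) 8.619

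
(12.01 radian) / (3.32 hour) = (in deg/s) 0.05757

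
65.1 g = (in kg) 0.0651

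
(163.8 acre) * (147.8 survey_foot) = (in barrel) 1.878e+08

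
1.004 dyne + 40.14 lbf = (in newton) 178.6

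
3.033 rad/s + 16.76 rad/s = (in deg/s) 1134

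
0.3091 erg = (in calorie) 7.388e-09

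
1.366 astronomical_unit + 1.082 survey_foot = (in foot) 6.704e+11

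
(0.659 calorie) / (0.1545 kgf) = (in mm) 1820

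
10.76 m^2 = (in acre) 0.002659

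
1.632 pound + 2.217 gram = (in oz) 26.19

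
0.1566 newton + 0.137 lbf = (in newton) 0.766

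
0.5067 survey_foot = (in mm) 154.4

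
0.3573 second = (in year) 1.133e-08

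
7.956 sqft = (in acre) 0.0001826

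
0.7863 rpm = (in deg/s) 4.718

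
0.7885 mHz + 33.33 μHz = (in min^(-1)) 0.04931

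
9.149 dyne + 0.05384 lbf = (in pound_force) 0.05386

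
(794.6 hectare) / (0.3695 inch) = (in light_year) 8.949e-08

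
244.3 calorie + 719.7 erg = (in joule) 1022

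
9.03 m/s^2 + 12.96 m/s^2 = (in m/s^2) 21.99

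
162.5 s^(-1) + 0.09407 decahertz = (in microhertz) 1.634e+08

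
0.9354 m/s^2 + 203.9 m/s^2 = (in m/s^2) 204.8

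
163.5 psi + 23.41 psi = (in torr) 9666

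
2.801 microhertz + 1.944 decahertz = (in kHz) 0.01944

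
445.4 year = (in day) 1.626e+05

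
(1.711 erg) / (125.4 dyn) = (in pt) 0.3868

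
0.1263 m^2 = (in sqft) 1.359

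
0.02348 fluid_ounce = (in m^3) 6.944e-07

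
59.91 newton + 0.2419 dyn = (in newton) 59.91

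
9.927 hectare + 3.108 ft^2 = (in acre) 24.53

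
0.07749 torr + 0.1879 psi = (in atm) 0.01289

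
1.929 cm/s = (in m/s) 0.01929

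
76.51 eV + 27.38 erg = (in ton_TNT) 6.544e-16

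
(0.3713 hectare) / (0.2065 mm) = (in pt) 5.097e+10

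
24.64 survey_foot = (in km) 0.00751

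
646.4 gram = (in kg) 0.6464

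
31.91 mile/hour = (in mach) 0.04189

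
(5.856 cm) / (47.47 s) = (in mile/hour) 0.00276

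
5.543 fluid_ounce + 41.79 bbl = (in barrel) 41.79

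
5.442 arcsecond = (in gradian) 0.00168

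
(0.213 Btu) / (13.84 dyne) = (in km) 1624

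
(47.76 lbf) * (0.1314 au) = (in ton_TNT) 998.1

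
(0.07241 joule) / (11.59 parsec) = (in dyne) 2.025e-14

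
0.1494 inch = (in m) 0.003795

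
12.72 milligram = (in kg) 1.272e-05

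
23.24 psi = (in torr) 1202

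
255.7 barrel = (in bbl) 255.7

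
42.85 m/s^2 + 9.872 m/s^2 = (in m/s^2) 52.72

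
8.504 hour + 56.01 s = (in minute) 511.2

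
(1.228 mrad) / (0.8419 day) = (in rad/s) 1.688e-08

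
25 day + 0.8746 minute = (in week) 3.572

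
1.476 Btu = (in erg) 1.557e+10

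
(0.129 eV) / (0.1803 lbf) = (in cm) 2.577e-18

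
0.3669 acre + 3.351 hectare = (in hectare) 3.499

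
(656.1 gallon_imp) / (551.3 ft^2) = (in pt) 165.1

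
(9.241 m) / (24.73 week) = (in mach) 1.815e-09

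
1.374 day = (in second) 1.187e+05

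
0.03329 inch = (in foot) 0.002774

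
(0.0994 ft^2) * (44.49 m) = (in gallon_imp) 90.37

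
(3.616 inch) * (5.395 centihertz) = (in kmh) 0.01784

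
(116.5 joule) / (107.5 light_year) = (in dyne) 1.145e-11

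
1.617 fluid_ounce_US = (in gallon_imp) 0.01052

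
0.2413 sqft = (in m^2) 0.02242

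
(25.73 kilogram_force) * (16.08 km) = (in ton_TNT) 0.0009697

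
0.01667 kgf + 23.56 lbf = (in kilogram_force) 10.7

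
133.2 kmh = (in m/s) 37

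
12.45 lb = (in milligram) 5.647e+06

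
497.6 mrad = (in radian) 0.4976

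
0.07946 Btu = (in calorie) 20.04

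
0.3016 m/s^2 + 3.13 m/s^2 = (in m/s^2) 3.432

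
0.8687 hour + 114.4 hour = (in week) 0.6861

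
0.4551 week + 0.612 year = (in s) 1.958e+07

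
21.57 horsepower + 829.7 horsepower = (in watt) 6.348e+05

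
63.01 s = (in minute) 1.05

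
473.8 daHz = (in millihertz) 4.738e+06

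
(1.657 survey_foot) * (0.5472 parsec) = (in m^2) 8.528e+15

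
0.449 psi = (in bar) 0.03096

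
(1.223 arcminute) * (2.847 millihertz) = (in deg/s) 5.803e-05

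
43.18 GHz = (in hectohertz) 4.318e+08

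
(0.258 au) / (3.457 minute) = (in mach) 5.465e+05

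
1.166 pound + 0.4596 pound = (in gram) 737.4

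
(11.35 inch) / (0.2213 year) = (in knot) 8.03e-08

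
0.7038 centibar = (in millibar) 7.038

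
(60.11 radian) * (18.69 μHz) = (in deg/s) 0.06437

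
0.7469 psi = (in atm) 0.05082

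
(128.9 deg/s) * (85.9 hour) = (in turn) 1.107e+05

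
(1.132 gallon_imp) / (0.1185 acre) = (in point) 0.03042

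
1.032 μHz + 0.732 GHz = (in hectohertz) 7.32e+06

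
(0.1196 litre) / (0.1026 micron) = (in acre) 0.288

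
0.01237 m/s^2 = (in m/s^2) 0.01237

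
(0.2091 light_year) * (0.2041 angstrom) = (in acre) 9.977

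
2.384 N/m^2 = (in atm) 2.353e-05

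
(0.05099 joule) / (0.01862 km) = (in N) 0.002738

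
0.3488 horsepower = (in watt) 260.1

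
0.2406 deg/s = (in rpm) 0.0401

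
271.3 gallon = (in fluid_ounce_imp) 3.614e+04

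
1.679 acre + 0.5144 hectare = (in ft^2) 1.285e+05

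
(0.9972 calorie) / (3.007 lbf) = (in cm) 31.19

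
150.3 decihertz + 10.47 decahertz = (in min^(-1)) 7184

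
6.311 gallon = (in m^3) 0.02389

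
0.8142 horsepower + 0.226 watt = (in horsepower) 0.8145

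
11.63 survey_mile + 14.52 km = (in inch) 1.309e+06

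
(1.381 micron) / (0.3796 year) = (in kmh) 4.153e-13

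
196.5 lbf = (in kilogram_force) 89.13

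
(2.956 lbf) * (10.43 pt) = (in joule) 0.04838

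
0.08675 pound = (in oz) 1.388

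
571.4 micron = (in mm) 0.5714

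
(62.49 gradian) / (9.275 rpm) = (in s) 1.011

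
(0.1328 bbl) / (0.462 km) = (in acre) 1.129e-08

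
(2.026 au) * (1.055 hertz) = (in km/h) 1.151e+12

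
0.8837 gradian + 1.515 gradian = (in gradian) 2.399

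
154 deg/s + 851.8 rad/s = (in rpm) 8160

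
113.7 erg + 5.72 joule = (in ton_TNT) 1.367e-09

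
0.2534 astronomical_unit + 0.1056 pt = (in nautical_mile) 2.047e+07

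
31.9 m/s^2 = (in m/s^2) 31.9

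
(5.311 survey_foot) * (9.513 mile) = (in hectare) 2.478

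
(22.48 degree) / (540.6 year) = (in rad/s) 2.301e-11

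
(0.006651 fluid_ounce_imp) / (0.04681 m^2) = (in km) 4.037e-09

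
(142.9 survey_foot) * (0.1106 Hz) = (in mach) 0.01415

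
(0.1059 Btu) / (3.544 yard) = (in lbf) 7.751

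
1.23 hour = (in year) 0.0001404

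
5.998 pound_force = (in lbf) 5.998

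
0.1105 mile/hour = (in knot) 0.09602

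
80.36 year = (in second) 2.534e+09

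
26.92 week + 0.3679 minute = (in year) 0.5163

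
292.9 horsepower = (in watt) 2.184e+05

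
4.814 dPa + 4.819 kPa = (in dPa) 4.819e+04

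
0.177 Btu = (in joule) 186.7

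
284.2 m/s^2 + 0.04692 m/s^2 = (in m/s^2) 284.2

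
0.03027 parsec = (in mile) 5.804e+11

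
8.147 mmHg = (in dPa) 1.086e+04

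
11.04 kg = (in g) 1.104e+04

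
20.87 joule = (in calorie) 4.988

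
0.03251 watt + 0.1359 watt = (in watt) 0.1684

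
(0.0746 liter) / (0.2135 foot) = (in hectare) 1.146e-07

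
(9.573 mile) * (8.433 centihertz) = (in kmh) 4677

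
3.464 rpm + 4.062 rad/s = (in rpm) 42.25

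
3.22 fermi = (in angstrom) 3.22e-05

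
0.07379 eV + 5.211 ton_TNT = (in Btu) 2.067e+07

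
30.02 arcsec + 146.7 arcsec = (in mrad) 0.8568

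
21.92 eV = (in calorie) 8.394e-19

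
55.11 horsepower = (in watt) 4.11e+04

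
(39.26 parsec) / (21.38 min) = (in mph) 2.112e+15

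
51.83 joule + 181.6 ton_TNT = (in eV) 4.742e+30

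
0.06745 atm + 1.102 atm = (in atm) 1.169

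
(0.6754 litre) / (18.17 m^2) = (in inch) 0.001463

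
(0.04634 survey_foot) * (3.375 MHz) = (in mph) 1.066e+05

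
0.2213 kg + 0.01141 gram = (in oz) 7.807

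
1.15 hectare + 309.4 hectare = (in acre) 767.4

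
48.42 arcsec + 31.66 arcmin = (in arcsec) 1948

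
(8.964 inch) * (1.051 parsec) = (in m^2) 7.384e+15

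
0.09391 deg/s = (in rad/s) 0.001639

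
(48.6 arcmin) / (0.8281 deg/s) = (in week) 1.617e-06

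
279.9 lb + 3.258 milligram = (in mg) 1.27e+08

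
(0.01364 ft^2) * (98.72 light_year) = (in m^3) 1.184e+15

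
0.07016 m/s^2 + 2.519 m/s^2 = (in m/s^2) 2.589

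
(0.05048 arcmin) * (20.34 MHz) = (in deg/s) 1.711e+04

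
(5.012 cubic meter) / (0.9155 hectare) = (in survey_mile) 3.402e-07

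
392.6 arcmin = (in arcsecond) 2.356e+04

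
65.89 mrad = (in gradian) 4.195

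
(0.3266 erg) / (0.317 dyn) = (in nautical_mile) 5.563e-06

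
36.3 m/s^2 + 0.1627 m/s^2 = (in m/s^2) 36.46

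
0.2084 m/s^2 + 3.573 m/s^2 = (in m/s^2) 3.781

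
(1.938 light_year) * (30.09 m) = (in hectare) 5.517e+13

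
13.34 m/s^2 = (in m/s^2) 13.34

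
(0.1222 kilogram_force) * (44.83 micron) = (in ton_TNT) 1.284e-14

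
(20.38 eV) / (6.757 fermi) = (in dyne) 48.32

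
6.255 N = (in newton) 6.255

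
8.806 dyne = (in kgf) 8.98e-06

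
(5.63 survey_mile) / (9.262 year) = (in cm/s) 0.003102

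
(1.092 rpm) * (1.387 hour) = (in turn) 90.88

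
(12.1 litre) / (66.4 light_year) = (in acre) 4.76e-24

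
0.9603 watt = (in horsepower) 0.001288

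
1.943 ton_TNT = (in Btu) 7.705e+06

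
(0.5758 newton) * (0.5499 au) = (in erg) 4.737e+17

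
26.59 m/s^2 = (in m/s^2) 26.59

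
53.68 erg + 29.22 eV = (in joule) 5.368e-06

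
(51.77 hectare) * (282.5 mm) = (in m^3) 1.463e+05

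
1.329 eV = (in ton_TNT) 5.089e-29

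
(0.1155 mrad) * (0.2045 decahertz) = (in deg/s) 0.01353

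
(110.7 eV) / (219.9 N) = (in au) 5.391e-31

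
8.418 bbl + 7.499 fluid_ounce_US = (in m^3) 1.339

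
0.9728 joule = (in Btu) 0.000922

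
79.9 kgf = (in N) 783.6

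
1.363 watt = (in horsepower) 0.001828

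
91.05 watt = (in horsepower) 0.1221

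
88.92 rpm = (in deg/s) 533.5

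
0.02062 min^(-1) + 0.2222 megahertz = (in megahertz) 0.2222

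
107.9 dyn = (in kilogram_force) 0.00011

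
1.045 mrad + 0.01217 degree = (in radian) 0.001257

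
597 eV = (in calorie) 2.286e-17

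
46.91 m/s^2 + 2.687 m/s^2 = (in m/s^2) 49.6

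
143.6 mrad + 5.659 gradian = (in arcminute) 799.2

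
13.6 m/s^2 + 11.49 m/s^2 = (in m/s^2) 25.09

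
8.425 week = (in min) 8.492e+04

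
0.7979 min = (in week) 7.916e-05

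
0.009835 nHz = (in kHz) 9.835e-15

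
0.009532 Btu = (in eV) 6.277e+19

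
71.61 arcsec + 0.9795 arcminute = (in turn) 0.0001006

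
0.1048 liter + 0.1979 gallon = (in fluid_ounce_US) 28.87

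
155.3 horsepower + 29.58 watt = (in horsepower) 155.3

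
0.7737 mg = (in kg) 7.737e-07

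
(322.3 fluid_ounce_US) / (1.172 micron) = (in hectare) 0.8133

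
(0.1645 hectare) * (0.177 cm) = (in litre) 2912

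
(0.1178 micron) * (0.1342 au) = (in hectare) 0.2365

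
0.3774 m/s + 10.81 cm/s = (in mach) 0.001426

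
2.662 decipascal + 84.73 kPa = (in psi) 12.29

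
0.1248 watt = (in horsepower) 0.0001674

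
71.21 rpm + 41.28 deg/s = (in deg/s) 468.5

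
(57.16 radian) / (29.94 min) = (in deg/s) 1.823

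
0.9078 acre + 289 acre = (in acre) 289.9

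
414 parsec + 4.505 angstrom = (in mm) 1.277e+22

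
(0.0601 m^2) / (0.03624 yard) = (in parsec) 5.878e-17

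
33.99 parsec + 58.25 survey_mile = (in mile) 6.517e+14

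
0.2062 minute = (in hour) 0.003437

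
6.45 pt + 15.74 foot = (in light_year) 5.073e-16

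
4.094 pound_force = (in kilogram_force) 1.857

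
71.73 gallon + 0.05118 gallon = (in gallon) 71.78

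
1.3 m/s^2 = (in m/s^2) 1.3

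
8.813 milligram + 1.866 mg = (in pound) 2.354e-05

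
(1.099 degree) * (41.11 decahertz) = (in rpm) 75.3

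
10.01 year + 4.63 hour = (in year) 10.01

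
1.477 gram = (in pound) 0.003256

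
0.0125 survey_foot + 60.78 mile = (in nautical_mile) 52.82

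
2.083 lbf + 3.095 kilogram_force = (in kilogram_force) 4.04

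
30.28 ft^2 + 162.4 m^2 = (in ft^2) 1778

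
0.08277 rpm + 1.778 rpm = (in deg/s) 11.16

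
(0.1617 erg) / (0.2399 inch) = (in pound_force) 5.966e-07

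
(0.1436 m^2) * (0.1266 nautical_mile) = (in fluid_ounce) 1.138e+06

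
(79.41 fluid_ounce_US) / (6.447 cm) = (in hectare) 3.643e-06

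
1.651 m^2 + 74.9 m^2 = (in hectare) 0.007655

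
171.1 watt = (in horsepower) 0.2294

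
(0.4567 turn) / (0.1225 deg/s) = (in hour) 0.3728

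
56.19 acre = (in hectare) 22.74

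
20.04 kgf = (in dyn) 1.965e+07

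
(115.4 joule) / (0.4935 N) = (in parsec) 7.578e-15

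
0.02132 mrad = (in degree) 0.001222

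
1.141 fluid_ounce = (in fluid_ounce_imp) 1.188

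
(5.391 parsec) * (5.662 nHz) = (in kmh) 3.391e+09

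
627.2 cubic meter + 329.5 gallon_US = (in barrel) 3953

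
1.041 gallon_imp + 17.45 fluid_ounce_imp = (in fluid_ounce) 176.8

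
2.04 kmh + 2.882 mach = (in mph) 2196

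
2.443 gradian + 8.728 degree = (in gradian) 12.14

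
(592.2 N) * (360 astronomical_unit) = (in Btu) 3.023e+13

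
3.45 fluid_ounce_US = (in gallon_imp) 0.02244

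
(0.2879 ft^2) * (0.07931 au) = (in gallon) 8.383e+10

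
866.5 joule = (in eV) 5.408e+21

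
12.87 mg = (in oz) 0.000454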